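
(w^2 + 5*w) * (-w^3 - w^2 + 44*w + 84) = -w^5 - 6*w^4 + 39*w^3 + 304*w^2 + 420*w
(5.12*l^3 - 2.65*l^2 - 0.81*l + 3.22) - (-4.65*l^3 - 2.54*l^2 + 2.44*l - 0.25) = 9.77*l^3 - 0.11*l^2 - 3.25*l + 3.47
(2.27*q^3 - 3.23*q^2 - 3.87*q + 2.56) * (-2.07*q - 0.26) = -4.6989*q^4 + 6.0959*q^3 + 8.8507*q^2 - 4.293*q - 0.6656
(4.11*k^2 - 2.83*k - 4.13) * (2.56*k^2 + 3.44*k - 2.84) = 10.5216*k^4 + 6.8936*k^3 - 31.9804*k^2 - 6.17*k + 11.7292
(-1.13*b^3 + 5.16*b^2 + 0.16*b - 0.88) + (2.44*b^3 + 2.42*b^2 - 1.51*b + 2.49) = 1.31*b^3 + 7.58*b^2 - 1.35*b + 1.61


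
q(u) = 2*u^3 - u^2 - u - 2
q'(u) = 6*u^2 - 2*u - 1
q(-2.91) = -56.84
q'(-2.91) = 55.63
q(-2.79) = -50.43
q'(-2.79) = 51.28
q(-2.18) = -25.29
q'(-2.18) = 31.87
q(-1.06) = -4.45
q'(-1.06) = 7.86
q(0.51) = -2.50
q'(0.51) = -0.46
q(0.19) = -2.21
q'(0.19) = -1.16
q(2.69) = 27.00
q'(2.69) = 37.04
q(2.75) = 29.28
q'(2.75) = 38.88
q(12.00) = 3298.00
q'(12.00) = 839.00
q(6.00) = 388.00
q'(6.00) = 203.00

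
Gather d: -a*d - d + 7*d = d*(6 - a)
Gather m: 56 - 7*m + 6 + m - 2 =60 - 6*m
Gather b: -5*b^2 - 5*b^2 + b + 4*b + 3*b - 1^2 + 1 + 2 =-10*b^2 + 8*b + 2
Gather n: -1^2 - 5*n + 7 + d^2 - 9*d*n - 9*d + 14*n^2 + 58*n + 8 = d^2 - 9*d + 14*n^2 + n*(53 - 9*d) + 14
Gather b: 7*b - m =7*b - m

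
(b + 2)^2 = b^2 + 4*b + 4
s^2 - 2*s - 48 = (s - 8)*(s + 6)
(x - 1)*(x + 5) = x^2 + 4*x - 5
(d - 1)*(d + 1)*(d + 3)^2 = d^4 + 6*d^3 + 8*d^2 - 6*d - 9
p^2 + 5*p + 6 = (p + 2)*(p + 3)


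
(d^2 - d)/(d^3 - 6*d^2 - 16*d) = (1 - d)/(-d^2 + 6*d + 16)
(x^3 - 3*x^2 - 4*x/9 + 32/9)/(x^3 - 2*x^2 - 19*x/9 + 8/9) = (3*x - 4)/(3*x - 1)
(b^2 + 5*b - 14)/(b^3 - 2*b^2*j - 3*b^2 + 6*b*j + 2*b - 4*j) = (b + 7)/(b^2 - 2*b*j - b + 2*j)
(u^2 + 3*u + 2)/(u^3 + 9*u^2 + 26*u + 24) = (u + 1)/(u^2 + 7*u + 12)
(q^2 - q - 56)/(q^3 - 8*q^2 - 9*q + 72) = (q + 7)/(q^2 - 9)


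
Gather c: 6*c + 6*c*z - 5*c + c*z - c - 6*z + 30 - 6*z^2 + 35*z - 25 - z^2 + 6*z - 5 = 7*c*z - 7*z^2 + 35*z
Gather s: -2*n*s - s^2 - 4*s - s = -s^2 + s*(-2*n - 5)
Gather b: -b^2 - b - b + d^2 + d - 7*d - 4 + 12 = -b^2 - 2*b + d^2 - 6*d + 8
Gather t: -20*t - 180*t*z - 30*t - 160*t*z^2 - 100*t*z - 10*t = t*(-160*z^2 - 280*z - 60)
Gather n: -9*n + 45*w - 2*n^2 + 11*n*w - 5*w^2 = -2*n^2 + n*(11*w - 9) - 5*w^2 + 45*w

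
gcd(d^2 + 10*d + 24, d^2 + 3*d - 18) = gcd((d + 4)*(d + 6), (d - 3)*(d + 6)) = d + 6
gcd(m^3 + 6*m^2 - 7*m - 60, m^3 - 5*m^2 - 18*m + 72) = m^2 + m - 12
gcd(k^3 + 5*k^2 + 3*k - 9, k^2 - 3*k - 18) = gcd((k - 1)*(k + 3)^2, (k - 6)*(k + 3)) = k + 3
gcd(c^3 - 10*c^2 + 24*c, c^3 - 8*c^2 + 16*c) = c^2 - 4*c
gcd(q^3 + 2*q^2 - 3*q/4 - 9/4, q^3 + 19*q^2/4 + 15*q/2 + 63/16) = q^2 + 3*q + 9/4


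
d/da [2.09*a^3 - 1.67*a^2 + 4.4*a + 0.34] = 6.27*a^2 - 3.34*a + 4.4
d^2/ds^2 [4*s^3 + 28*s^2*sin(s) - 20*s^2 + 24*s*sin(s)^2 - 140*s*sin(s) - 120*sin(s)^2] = -28*s^2*sin(s) + 140*s*sin(s) + 112*s*cos(s) + 48*s*cos(2*s) + 24*s + 56*sin(s) + 48*sin(2*s) - 280*cos(s) - 240*cos(2*s) - 40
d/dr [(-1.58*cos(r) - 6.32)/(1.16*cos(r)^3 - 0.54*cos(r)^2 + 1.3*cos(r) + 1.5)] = (-3.6656*cos(r)^3 - 21.1404*cos(r)^2 + 6.8256*cos(r) - 5.846)*sin(r)/(1.3456*cos(r)^6 - 1.2528*cos(r)^5 + 3.3076*cos(r)^4 + 2.076*cos(r)^3 + 0.07*cos(r)^2 + 3.9*cos(r) + 2.25)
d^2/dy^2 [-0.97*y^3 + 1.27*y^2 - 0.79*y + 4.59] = 2.54 - 5.82*y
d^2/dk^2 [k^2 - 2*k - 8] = 2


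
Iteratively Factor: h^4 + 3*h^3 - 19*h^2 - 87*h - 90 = (h + 2)*(h^3 + h^2 - 21*h - 45) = (h + 2)*(h + 3)*(h^2 - 2*h - 15) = (h + 2)*(h + 3)^2*(h - 5)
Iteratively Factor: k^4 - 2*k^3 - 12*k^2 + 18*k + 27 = (k + 1)*(k^3 - 3*k^2 - 9*k + 27) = (k - 3)*(k + 1)*(k^2 - 9) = (k - 3)^2*(k + 1)*(k + 3)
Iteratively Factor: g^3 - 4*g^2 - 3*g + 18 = (g - 3)*(g^2 - g - 6) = (g - 3)*(g + 2)*(g - 3)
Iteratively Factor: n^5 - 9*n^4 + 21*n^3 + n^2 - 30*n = (n)*(n^4 - 9*n^3 + 21*n^2 + n - 30) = n*(n + 1)*(n^3 - 10*n^2 + 31*n - 30) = n*(n - 3)*(n + 1)*(n^2 - 7*n + 10) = n*(n - 3)*(n - 2)*(n + 1)*(n - 5)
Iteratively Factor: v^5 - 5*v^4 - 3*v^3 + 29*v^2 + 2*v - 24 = (v - 4)*(v^4 - v^3 - 7*v^2 + v + 6) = (v - 4)*(v - 1)*(v^3 - 7*v - 6) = (v - 4)*(v - 3)*(v - 1)*(v^2 + 3*v + 2) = (v - 4)*(v - 3)*(v - 1)*(v + 1)*(v + 2)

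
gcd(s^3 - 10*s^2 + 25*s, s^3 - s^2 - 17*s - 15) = s - 5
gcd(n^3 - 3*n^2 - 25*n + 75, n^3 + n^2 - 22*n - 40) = n - 5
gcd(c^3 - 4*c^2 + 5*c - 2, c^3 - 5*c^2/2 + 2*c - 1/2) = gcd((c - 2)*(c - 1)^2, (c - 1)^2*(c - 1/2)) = c^2 - 2*c + 1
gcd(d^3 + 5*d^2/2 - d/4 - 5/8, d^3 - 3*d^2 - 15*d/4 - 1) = d + 1/2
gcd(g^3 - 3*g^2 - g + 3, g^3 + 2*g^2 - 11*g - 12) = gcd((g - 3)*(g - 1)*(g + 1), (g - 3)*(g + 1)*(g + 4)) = g^2 - 2*g - 3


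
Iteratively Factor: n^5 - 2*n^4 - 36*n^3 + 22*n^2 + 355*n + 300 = (n - 5)*(n^4 + 3*n^3 - 21*n^2 - 83*n - 60) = (n - 5)^2*(n^3 + 8*n^2 + 19*n + 12) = (n - 5)^2*(n + 3)*(n^2 + 5*n + 4) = (n - 5)^2*(n + 1)*(n + 3)*(n + 4)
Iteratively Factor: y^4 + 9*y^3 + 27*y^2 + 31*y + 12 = (y + 1)*(y^3 + 8*y^2 + 19*y + 12) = (y + 1)^2*(y^2 + 7*y + 12) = (y + 1)^2*(y + 4)*(y + 3)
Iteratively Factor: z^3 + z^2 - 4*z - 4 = (z - 2)*(z^2 + 3*z + 2) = (z - 2)*(z + 1)*(z + 2)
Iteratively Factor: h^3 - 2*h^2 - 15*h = (h - 5)*(h^2 + 3*h) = (h - 5)*(h + 3)*(h)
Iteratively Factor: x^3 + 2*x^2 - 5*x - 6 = (x + 1)*(x^2 + x - 6) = (x - 2)*(x + 1)*(x + 3)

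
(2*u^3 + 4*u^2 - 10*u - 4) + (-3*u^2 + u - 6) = 2*u^3 + u^2 - 9*u - 10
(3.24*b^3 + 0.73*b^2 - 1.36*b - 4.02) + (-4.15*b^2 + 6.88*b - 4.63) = 3.24*b^3 - 3.42*b^2 + 5.52*b - 8.65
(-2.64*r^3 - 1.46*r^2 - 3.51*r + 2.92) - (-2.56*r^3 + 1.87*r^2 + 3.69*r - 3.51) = -0.0800000000000001*r^3 - 3.33*r^2 - 7.2*r + 6.43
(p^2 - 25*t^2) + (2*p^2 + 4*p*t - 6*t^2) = 3*p^2 + 4*p*t - 31*t^2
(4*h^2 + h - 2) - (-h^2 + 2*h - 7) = 5*h^2 - h + 5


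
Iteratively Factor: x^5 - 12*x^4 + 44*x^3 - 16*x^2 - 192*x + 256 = (x - 4)*(x^4 - 8*x^3 + 12*x^2 + 32*x - 64) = (x - 4)^2*(x^3 - 4*x^2 - 4*x + 16) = (x - 4)^3*(x^2 - 4) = (x - 4)^3*(x - 2)*(x + 2)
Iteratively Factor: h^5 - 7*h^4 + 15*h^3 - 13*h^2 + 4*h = (h - 1)*(h^4 - 6*h^3 + 9*h^2 - 4*h) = (h - 4)*(h - 1)*(h^3 - 2*h^2 + h) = (h - 4)*(h - 1)^2*(h^2 - h) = h*(h - 4)*(h - 1)^2*(h - 1)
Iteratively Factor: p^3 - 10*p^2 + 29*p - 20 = (p - 1)*(p^2 - 9*p + 20) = (p - 5)*(p - 1)*(p - 4)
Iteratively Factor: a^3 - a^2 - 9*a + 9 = (a + 3)*(a^2 - 4*a + 3) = (a - 3)*(a + 3)*(a - 1)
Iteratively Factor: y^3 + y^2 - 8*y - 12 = (y + 2)*(y^2 - y - 6) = (y + 2)^2*(y - 3)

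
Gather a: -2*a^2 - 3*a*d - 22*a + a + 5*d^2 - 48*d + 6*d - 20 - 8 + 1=-2*a^2 + a*(-3*d - 21) + 5*d^2 - 42*d - 27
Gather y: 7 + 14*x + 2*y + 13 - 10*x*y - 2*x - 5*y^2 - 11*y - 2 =12*x - 5*y^2 + y*(-10*x - 9) + 18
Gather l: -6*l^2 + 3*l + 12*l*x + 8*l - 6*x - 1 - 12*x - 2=-6*l^2 + l*(12*x + 11) - 18*x - 3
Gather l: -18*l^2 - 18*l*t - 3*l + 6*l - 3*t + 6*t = -18*l^2 + l*(3 - 18*t) + 3*t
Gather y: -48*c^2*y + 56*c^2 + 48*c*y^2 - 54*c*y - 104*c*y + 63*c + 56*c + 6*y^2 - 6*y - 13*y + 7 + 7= 56*c^2 + 119*c + y^2*(48*c + 6) + y*(-48*c^2 - 158*c - 19) + 14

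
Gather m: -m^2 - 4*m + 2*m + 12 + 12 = -m^2 - 2*m + 24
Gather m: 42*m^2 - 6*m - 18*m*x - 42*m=42*m^2 + m*(-18*x - 48)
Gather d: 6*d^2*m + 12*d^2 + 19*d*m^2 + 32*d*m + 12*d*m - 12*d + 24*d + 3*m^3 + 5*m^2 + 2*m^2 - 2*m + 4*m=d^2*(6*m + 12) + d*(19*m^2 + 44*m + 12) + 3*m^3 + 7*m^2 + 2*m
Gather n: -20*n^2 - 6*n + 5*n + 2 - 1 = -20*n^2 - n + 1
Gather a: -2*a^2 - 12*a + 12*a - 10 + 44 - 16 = 18 - 2*a^2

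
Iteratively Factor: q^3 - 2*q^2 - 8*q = (q - 4)*(q^2 + 2*q) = (q - 4)*(q + 2)*(q)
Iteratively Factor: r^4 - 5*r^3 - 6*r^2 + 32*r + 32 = (r + 1)*(r^3 - 6*r^2 + 32) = (r - 4)*(r + 1)*(r^2 - 2*r - 8) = (r - 4)*(r + 1)*(r + 2)*(r - 4)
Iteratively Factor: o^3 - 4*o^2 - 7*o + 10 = (o + 2)*(o^2 - 6*o + 5) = (o - 5)*(o + 2)*(o - 1)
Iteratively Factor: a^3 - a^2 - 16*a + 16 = (a + 4)*(a^2 - 5*a + 4) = (a - 1)*(a + 4)*(a - 4)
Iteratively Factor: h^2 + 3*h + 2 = (h + 2)*(h + 1)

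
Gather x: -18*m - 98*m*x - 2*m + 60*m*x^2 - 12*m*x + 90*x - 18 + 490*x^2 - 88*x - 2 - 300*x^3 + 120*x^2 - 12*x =-20*m - 300*x^3 + x^2*(60*m + 610) + x*(-110*m - 10) - 20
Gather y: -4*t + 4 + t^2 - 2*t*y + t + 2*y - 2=t^2 - 3*t + y*(2 - 2*t) + 2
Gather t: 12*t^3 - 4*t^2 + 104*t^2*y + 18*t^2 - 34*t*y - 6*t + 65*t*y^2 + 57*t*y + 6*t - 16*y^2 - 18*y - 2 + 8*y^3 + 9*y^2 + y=12*t^3 + t^2*(104*y + 14) + t*(65*y^2 + 23*y) + 8*y^3 - 7*y^2 - 17*y - 2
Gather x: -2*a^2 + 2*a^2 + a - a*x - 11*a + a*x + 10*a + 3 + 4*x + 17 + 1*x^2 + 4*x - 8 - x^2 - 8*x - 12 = 0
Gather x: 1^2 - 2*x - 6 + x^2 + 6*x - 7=x^2 + 4*x - 12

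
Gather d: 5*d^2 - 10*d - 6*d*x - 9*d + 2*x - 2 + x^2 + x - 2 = 5*d^2 + d*(-6*x - 19) + x^2 + 3*x - 4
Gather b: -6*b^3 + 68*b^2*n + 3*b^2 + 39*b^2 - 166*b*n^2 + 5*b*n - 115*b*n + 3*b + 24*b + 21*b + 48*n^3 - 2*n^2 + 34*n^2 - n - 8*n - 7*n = -6*b^3 + b^2*(68*n + 42) + b*(-166*n^2 - 110*n + 48) + 48*n^3 + 32*n^2 - 16*n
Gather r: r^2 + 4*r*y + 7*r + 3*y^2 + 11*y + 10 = r^2 + r*(4*y + 7) + 3*y^2 + 11*y + 10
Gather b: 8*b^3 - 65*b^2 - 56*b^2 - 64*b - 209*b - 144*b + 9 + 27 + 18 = 8*b^3 - 121*b^2 - 417*b + 54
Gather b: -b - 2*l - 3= -b - 2*l - 3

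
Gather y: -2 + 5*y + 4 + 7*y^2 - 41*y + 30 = 7*y^2 - 36*y + 32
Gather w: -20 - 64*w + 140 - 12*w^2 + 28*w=-12*w^2 - 36*w + 120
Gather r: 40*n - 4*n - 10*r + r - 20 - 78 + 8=36*n - 9*r - 90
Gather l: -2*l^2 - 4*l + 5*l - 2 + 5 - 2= -2*l^2 + l + 1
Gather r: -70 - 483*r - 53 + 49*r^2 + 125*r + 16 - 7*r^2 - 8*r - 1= 42*r^2 - 366*r - 108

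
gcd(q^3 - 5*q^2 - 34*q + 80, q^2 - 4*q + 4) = q - 2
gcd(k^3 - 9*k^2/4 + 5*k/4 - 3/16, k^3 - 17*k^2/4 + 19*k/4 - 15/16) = k^2 - 7*k/4 + 3/8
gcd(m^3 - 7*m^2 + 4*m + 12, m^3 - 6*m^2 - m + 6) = m^2 - 5*m - 6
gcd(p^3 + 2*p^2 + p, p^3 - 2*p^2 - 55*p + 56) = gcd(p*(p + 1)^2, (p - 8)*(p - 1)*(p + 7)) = 1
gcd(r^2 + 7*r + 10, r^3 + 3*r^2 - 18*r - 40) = r^2 + 7*r + 10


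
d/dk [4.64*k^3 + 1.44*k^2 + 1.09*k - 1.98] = 13.92*k^2 + 2.88*k + 1.09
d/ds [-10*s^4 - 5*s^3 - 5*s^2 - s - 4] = -40*s^3 - 15*s^2 - 10*s - 1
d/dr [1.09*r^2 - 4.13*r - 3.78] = 2.18*r - 4.13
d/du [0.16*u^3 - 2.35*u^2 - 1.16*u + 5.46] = 0.48*u^2 - 4.7*u - 1.16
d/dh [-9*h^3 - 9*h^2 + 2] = 9*h*(-3*h - 2)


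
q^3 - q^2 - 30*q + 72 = (q - 4)*(q - 3)*(q + 6)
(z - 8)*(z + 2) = z^2 - 6*z - 16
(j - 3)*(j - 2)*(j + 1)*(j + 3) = j^4 - j^3 - 11*j^2 + 9*j + 18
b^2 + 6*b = b*(b + 6)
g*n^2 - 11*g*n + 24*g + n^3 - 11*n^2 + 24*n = (g + n)*(n - 8)*(n - 3)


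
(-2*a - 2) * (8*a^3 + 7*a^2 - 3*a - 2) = -16*a^4 - 30*a^3 - 8*a^2 + 10*a + 4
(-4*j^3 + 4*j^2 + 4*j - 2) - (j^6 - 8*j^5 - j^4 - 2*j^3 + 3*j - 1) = -j^6 + 8*j^5 + j^4 - 2*j^3 + 4*j^2 + j - 1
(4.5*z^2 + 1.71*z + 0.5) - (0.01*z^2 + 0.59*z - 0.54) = 4.49*z^2 + 1.12*z + 1.04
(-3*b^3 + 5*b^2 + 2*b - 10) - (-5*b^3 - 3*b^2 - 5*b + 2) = 2*b^3 + 8*b^2 + 7*b - 12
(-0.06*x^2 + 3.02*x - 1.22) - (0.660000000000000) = -0.06*x^2 + 3.02*x - 1.88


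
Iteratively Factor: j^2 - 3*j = (j - 3)*(j)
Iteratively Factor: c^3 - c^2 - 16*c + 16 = (c + 4)*(c^2 - 5*c + 4) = (c - 4)*(c + 4)*(c - 1)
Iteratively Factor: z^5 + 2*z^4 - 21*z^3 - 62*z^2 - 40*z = (z)*(z^4 + 2*z^3 - 21*z^2 - 62*z - 40) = z*(z + 2)*(z^3 - 21*z - 20) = z*(z + 1)*(z + 2)*(z^2 - z - 20) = z*(z + 1)*(z + 2)*(z + 4)*(z - 5)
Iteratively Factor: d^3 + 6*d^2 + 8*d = (d)*(d^2 + 6*d + 8) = d*(d + 4)*(d + 2)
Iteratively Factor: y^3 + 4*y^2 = (y)*(y^2 + 4*y) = y^2*(y + 4)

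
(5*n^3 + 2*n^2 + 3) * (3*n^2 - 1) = 15*n^5 + 6*n^4 - 5*n^3 + 7*n^2 - 3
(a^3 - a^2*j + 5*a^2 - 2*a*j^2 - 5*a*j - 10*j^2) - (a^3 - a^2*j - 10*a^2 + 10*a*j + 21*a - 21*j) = 15*a^2 - 2*a*j^2 - 15*a*j - 21*a - 10*j^2 + 21*j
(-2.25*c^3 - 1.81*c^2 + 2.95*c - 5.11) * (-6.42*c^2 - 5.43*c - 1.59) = 14.445*c^5 + 23.8377*c^4 - 5.5332*c^3 + 19.6656*c^2 + 23.0568*c + 8.1249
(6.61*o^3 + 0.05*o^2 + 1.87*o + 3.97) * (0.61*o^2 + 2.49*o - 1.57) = 4.0321*o^5 + 16.4894*o^4 - 9.1125*o^3 + 6.9995*o^2 + 6.9494*o - 6.2329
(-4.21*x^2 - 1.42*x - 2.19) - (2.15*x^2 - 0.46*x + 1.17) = -6.36*x^2 - 0.96*x - 3.36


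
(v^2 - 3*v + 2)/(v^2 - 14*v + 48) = (v^2 - 3*v + 2)/(v^2 - 14*v + 48)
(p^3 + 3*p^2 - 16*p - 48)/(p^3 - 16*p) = (p + 3)/p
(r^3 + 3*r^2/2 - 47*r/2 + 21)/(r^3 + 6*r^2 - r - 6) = (r - 7/2)/(r + 1)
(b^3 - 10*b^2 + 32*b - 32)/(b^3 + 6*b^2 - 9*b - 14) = (b^2 - 8*b + 16)/(b^2 + 8*b + 7)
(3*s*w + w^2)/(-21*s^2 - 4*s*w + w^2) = -w/(7*s - w)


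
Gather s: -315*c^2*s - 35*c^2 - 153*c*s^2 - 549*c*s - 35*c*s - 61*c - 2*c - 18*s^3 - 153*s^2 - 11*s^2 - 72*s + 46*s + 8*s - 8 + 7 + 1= -35*c^2 - 63*c - 18*s^3 + s^2*(-153*c - 164) + s*(-315*c^2 - 584*c - 18)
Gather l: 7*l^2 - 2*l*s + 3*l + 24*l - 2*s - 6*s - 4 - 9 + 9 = 7*l^2 + l*(27 - 2*s) - 8*s - 4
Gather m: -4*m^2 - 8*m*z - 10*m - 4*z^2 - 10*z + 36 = -4*m^2 + m*(-8*z - 10) - 4*z^2 - 10*z + 36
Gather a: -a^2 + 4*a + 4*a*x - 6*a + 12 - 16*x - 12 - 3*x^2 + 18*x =-a^2 + a*(4*x - 2) - 3*x^2 + 2*x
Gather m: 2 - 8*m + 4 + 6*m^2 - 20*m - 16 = 6*m^2 - 28*m - 10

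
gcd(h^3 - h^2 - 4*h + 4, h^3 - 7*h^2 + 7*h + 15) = 1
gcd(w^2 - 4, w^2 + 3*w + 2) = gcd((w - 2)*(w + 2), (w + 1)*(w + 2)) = w + 2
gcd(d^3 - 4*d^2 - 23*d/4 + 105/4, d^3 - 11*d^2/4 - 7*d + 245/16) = d^2 - d - 35/4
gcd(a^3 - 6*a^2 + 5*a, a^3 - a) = a^2 - a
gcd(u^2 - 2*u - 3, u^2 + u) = u + 1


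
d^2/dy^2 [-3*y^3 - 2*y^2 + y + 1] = -18*y - 4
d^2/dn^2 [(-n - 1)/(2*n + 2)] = 0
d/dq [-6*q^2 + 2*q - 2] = 2 - 12*q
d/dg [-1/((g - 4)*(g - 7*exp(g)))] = (g + (1 - 7*exp(g))*(g - 4) - 7*exp(g))/((g - 4)^2*(g - 7*exp(g))^2)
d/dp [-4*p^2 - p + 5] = -8*p - 1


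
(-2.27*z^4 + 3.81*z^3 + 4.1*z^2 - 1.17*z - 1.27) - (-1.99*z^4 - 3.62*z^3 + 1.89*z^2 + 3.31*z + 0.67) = -0.28*z^4 + 7.43*z^3 + 2.21*z^2 - 4.48*z - 1.94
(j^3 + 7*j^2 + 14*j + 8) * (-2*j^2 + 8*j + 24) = -2*j^5 - 6*j^4 + 52*j^3 + 264*j^2 + 400*j + 192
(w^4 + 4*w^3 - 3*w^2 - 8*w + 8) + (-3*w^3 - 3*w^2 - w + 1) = w^4 + w^3 - 6*w^2 - 9*w + 9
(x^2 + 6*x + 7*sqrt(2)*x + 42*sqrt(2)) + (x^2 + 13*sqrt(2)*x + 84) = 2*x^2 + 6*x + 20*sqrt(2)*x + 42*sqrt(2) + 84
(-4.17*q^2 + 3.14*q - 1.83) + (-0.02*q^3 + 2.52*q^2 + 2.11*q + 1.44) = -0.02*q^3 - 1.65*q^2 + 5.25*q - 0.39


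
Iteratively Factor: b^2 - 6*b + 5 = (b - 5)*(b - 1)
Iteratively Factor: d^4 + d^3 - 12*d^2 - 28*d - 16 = (d + 2)*(d^3 - d^2 - 10*d - 8) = (d + 1)*(d + 2)*(d^2 - 2*d - 8) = (d - 4)*(d + 1)*(d + 2)*(d + 2)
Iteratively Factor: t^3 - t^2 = (t)*(t^2 - t) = t^2*(t - 1)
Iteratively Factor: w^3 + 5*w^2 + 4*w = (w + 1)*(w^2 + 4*w) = w*(w + 1)*(w + 4)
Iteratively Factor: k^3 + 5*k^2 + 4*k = (k + 4)*(k^2 + k) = k*(k + 4)*(k + 1)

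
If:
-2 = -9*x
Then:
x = 2/9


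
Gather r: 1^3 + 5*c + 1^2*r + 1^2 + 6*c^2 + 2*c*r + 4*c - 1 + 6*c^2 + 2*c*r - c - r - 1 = 12*c^2 + 4*c*r + 8*c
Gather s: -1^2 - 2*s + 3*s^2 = 3*s^2 - 2*s - 1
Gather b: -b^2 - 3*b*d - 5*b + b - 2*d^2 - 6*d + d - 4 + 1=-b^2 + b*(-3*d - 4) - 2*d^2 - 5*d - 3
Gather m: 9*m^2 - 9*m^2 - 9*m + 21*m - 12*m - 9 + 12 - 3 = 0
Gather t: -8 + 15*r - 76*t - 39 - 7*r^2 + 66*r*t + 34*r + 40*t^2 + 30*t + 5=-7*r^2 + 49*r + 40*t^2 + t*(66*r - 46) - 42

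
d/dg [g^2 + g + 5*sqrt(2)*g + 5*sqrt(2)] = 2*g + 1 + 5*sqrt(2)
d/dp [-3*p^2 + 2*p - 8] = 2 - 6*p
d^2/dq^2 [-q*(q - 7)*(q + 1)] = 12 - 6*q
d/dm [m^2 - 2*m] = 2*m - 2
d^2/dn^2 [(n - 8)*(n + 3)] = 2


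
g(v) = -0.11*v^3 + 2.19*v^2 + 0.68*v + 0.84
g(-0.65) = 1.35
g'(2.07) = 8.33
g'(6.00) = 15.08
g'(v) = -0.33*v^2 + 4.38*v + 0.68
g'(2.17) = 8.63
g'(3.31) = 11.56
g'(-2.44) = -11.97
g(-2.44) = 13.82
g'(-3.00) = -15.43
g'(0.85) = 4.16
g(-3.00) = 21.48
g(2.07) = 10.66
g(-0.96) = 2.30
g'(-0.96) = -3.83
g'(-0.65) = -2.31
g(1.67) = 7.57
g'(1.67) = 7.07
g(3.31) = 23.10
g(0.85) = 2.93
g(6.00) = 60.00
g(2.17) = 11.50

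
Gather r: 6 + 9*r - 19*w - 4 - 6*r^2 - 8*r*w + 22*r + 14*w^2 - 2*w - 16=-6*r^2 + r*(31 - 8*w) + 14*w^2 - 21*w - 14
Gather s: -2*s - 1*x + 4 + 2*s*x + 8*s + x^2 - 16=s*(2*x + 6) + x^2 - x - 12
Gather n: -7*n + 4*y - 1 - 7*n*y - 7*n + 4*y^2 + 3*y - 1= n*(-7*y - 14) + 4*y^2 + 7*y - 2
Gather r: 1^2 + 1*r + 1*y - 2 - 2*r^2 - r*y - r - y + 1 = -2*r^2 - r*y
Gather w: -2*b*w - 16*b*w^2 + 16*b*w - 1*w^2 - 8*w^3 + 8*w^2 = 14*b*w - 8*w^3 + w^2*(7 - 16*b)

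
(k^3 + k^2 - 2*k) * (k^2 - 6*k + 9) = k^5 - 5*k^4 + k^3 + 21*k^2 - 18*k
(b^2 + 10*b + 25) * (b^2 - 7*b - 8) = b^4 + 3*b^3 - 53*b^2 - 255*b - 200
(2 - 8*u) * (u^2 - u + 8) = -8*u^3 + 10*u^2 - 66*u + 16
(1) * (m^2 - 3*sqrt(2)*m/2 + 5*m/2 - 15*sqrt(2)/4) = m^2 - 3*sqrt(2)*m/2 + 5*m/2 - 15*sqrt(2)/4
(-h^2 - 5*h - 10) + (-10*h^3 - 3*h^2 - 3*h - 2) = -10*h^3 - 4*h^2 - 8*h - 12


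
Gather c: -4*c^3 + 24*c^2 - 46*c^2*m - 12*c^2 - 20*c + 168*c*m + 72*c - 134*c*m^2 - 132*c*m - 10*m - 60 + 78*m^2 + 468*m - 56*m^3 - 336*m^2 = -4*c^3 + c^2*(12 - 46*m) + c*(-134*m^2 + 36*m + 52) - 56*m^3 - 258*m^2 + 458*m - 60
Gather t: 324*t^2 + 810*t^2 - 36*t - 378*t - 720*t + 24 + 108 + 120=1134*t^2 - 1134*t + 252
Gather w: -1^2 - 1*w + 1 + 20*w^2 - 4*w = 20*w^2 - 5*w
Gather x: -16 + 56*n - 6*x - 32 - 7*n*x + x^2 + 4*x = 56*n + x^2 + x*(-7*n - 2) - 48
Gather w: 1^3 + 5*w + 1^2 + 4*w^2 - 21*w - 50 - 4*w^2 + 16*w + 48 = 0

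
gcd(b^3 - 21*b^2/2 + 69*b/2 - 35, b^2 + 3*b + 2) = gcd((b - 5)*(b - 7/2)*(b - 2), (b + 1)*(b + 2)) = 1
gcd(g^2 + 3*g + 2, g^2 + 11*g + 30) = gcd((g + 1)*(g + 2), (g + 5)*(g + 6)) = 1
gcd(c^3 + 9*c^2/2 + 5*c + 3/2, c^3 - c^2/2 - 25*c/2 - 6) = c^2 + 7*c/2 + 3/2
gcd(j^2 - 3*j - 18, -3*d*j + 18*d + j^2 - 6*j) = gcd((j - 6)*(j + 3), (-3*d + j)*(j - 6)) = j - 6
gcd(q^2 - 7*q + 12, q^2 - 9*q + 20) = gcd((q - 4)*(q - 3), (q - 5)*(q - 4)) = q - 4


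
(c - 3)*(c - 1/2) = c^2 - 7*c/2 + 3/2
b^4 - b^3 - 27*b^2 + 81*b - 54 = (b - 3)^2*(b - 1)*(b + 6)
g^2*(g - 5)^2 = g^4 - 10*g^3 + 25*g^2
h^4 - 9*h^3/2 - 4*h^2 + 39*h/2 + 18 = (h - 4)*(h - 3)*(h + 1)*(h + 3/2)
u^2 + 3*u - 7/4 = (u - 1/2)*(u + 7/2)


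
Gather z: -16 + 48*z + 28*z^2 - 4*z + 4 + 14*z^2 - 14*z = 42*z^2 + 30*z - 12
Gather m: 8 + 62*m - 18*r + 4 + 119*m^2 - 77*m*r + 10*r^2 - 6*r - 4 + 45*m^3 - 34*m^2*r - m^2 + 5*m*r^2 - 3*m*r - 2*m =45*m^3 + m^2*(118 - 34*r) + m*(5*r^2 - 80*r + 60) + 10*r^2 - 24*r + 8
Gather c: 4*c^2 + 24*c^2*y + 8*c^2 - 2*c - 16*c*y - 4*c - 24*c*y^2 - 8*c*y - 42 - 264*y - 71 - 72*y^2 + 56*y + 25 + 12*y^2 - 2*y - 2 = c^2*(24*y + 12) + c*(-24*y^2 - 24*y - 6) - 60*y^2 - 210*y - 90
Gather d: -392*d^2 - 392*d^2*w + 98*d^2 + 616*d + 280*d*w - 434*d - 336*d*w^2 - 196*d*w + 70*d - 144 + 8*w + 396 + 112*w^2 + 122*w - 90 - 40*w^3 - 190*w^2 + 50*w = d^2*(-392*w - 294) + d*(-336*w^2 + 84*w + 252) - 40*w^3 - 78*w^2 + 180*w + 162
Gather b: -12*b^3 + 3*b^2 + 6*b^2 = -12*b^3 + 9*b^2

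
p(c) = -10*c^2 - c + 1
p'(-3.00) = 59.00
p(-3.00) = -86.00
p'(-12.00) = 239.00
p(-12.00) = -1427.00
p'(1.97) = -40.40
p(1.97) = -39.78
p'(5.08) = -102.60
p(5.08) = -262.14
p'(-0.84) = 15.80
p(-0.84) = -5.22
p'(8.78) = -176.60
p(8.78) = -778.66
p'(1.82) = -37.40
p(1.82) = -33.94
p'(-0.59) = 10.80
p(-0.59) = -1.89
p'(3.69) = -74.80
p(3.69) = -138.85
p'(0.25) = -6.00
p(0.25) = 0.12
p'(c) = -20*c - 1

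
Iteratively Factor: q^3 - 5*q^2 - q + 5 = (q - 5)*(q^2 - 1) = (q - 5)*(q + 1)*(q - 1)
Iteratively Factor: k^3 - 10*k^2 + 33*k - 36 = (k - 4)*(k^2 - 6*k + 9) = (k - 4)*(k - 3)*(k - 3)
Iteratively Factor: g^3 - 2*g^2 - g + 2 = (g - 1)*(g^2 - g - 2) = (g - 2)*(g - 1)*(g + 1)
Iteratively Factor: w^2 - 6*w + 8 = (w - 2)*(w - 4)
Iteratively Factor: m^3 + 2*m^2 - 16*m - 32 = (m + 2)*(m^2 - 16) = (m + 2)*(m + 4)*(m - 4)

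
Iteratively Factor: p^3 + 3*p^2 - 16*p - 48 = (p + 4)*(p^2 - p - 12) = (p + 3)*(p + 4)*(p - 4)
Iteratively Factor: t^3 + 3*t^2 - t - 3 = (t + 3)*(t^2 - 1) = (t - 1)*(t + 3)*(t + 1)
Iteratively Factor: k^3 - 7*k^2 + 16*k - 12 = (k - 2)*(k^2 - 5*k + 6) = (k - 2)^2*(k - 3)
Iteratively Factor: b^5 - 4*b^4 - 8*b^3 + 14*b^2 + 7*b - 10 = (b + 2)*(b^4 - 6*b^3 + 4*b^2 + 6*b - 5) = (b - 1)*(b + 2)*(b^3 - 5*b^2 - b + 5) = (b - 5)*(b - 1)*(b + 2)*(b^2 - 1) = (b - 5)*(b - 1)*(b + 1)*(b + 2)*(b - 1)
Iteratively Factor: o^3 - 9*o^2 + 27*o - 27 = (o - 3)*(o^2 - 6*o + 9) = (o - 3)^2*(o - 3)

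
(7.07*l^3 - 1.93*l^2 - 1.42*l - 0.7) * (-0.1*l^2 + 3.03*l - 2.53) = -0.707*l^5 + 21.6151*l^4 - 23.593*l^3 + 0.6503*l^2 + 1.4716*l + 1.771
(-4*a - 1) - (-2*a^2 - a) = 2*a^2 - 3*a - 1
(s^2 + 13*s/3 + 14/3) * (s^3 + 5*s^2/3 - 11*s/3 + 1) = s^5 + 6*s^4 + 74*s^3/9 - 64*s^2/9 - 115*s/9 + 14/3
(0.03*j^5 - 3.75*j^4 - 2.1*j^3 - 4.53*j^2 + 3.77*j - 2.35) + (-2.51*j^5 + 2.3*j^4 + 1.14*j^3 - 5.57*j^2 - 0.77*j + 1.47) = -2.48*j^5 - 1.45*j^4 - 0.96*j^3 - 10.1*j^2 + 3.0*j - 0.88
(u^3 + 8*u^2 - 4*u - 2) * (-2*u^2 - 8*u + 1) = -2*u^5 - 24*u^4 - 55*u^3 + 44*u^2 + 12*u - 2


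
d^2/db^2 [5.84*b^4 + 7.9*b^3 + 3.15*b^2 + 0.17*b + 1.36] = 70.08*b^2 + 47.4*b + 6.3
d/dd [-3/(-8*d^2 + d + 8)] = 3*(1 - 16*d)/(-8*d^2 + d + 8)^2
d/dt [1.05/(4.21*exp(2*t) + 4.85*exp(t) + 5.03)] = (-8.841*exp(t) - 5.0925)*exp(t)/(4.21*exp(2*t) + 4.85*exp(t) + 5.03)^2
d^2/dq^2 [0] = 0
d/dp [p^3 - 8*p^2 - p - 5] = 3*p^2 - 16*p - 1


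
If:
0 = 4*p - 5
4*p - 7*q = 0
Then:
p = 5/4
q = 5/7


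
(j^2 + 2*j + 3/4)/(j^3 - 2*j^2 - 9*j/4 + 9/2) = (2*j + 1)/(2*j^2 - 7*j + 6)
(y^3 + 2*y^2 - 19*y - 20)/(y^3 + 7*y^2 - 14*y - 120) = (y + 1)/(y + 6)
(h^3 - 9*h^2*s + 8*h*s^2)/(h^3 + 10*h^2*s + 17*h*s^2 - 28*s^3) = h*(h - 8*s)/(h^2 + 11*h*s + 28*s^2)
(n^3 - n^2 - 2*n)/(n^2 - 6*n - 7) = n*(n - 2)/(n - 7)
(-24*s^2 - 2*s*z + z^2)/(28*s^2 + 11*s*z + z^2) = (-6*s + z)/(7*s + z)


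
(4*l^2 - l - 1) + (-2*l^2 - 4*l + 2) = 2*l^2 - 5*l + 1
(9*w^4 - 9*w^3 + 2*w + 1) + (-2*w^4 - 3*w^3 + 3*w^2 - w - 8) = 7*w^4 - 12*w^3 + 3*w^2 + w - 7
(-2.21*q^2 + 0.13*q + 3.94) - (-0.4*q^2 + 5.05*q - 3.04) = -1.81*q^2 - 4.92*q + 6.98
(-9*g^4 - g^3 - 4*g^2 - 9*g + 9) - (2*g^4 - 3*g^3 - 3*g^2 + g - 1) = -11*g^4 + 2*g^3 - g^2 - 10*g + 10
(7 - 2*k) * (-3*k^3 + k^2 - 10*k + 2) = 6*k^4 - 23*k^3 + 27*k^2 - 74*k + 14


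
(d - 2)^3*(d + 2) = d^4 - 4*d^3 + 16*d - 16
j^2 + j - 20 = (j - 4)*(j + 5)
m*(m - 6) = m^2 - 6*m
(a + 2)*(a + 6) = a^2 + 8*a + 12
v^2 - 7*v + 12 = (v - 4)*(v - 3)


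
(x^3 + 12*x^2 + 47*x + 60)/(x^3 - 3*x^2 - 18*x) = (x^2 + 9*x + 20)/(x*(x - 6))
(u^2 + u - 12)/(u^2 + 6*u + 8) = (u - 3)/(u + 2)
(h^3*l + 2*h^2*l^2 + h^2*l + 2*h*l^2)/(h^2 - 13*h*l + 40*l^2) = h*l*(h^2 + 2*h*l + h + 2*l)/(h^2 - 13*h*l + 40*l^2)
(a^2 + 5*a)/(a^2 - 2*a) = (a + 5)/(a - 2)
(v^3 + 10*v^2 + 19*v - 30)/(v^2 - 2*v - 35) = (v^2 + 5*v - 6)/(v - 7)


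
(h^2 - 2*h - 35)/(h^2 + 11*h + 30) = (h - 7)/(h + 6)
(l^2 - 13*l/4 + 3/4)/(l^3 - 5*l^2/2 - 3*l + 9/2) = (4*l - 1)/(2*(2*l^2 + l - 3))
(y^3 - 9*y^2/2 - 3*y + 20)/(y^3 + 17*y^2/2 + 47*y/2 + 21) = (2*y^2 - 13*y + 20)/(2*y^2 + 13*y + 21)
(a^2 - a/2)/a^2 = (a - 1/2)/a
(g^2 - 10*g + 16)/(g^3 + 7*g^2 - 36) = (g - 8)/(g^2 + 9*g + 18)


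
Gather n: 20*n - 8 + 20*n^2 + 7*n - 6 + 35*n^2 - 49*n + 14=55*n^2 - 22*n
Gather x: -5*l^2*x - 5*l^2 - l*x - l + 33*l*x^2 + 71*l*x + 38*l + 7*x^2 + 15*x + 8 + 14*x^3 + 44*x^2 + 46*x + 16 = -5*l^2 + 37*l + 14*x^3 + x^2*(33*l + 51) + x*(-5*l^2 + 70*l + 61) + 24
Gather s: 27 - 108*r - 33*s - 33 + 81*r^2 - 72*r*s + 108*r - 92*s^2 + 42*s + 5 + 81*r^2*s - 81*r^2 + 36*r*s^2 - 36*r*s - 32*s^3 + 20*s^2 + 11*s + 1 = -32*s^3 + s^2*(36*r - 72) + s*(81*r^2 - 108*r + 20)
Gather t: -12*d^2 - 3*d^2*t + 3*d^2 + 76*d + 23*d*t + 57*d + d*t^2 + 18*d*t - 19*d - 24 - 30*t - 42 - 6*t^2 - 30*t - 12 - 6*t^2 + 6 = -9*d^2 + 114*d + t^2*(d - 12) + t*(-3*d^2 + 41*d - 60) - 72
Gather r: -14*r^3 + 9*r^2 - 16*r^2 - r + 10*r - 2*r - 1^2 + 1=-14*r^3 - 7*r^2 + 7*r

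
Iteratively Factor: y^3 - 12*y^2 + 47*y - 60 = (y - 5)*(y^2 - 7*y + 12) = (y - 5)*(y - 3)*(y - 4)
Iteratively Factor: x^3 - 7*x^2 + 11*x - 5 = (x - 5)*(x^2 - 2*x + 1) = (x - 5)*(x - 1)*(x - 1)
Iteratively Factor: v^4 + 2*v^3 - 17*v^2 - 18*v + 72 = (v - 3)*(v^3 + 5*v^2 - 2*v - 24) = (v - 3)*(v + 4)*(v^2 + v - 6) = (v - 3)*(v - 2)*(v + 4)*(v + 3)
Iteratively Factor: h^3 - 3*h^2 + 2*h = (h - 1)*(h^2 - 2*h) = h*(h - 1)*(h - 2)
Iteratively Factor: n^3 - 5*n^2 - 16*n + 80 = (n - 5)*(n^2 - 16) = (n - 5)*(n + 4)*(n - 4)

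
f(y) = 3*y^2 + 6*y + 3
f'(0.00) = 6.00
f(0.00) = 3.00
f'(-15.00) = -84.00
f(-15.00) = 588.00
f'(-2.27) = -7.62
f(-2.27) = 4.84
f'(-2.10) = -6.60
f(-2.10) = 3.63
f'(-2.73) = -10.38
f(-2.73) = 8.98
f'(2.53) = 21.18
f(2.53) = 37.38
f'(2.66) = 21.96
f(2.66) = 40.19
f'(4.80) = 34.80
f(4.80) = 100.92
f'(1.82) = 16.92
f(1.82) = 23.86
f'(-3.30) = -13.80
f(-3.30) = 15.87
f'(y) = 6*y + 6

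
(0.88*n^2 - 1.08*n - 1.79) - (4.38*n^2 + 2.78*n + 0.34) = -3.5*n^2 - 3.86*n - 2.13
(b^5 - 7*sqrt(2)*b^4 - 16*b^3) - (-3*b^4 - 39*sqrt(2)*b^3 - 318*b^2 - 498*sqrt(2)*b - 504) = b^5 - 7*sqrt(2)*b^4 + 3*b^4 - 16*b^3 + 39*sqrt(2)*b^3 + 318*b^2 + 498*sqrt(2)*b + 504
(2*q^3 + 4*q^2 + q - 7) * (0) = 0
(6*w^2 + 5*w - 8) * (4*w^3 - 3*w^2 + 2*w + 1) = 24*w^5 + 2*w^4 - 35*w^3 + 40*w^2 - 11*w - 8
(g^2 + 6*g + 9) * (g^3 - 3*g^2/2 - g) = g^5 + 9*g^4/2 - g^3 - 39*g^2/2 - 9*g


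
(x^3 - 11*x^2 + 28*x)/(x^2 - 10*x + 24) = x*(x - 7)/(x - 6)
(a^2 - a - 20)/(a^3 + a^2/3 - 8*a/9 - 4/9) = 9*(a^2 - a - 20)/(9*a^3 + 3*a^2 - 8*a - 4)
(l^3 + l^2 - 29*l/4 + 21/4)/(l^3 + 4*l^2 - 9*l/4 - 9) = (2*l^2 + 5*l - 7)/(2*l^2 + 11*l + 12)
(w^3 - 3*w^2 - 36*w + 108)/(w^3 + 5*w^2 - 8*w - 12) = (w^2 - 9*w + 18)/(w^2 - w - 2)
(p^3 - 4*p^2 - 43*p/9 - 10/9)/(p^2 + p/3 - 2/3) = (9*p^3 - 36*p^2 - 43*p - 10)/(3*(3*p^2 + p - 2))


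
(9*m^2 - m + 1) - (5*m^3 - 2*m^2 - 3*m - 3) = -5*m^3 + 11*m^2 + 2*m + 4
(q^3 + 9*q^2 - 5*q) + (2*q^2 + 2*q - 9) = q^3 + 11*q^2 - 3*q - 9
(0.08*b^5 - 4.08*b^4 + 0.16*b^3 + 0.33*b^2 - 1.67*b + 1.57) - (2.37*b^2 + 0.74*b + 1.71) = 0.08*b^5 - 4.08*b^4 + 0.16*b^3 - 2.04*b^2 - 2.41*b - 0.14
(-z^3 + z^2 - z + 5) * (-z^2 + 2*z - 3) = z^5 - 3*z^4 + 6*z^3 - 10*z^2 + 13*z - 15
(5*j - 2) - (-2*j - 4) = 7*j + 2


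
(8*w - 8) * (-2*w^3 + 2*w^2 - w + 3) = -16*w^4 + 32*w^3 - 24*w^2 + 32*w - 24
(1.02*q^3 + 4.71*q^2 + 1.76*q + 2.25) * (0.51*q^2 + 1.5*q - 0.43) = 0.5202*q^5 + 3.9321*q^4 + 7.524*q^3 + 1.7622*q^2 + 2.6182*q - 0.9675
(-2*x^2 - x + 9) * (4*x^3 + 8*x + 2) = -8*x^5 - 4*x^4 + 20*x^3 - 12*x^2 + 70*x + 18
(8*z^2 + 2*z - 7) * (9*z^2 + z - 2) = 72*z^4 + 26*z^3 - 77*z^2 - 11*z + 14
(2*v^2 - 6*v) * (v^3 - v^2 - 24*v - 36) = 2*v^5 - 8*v^4 - 42*v^3 + 72*v^2 + 216*v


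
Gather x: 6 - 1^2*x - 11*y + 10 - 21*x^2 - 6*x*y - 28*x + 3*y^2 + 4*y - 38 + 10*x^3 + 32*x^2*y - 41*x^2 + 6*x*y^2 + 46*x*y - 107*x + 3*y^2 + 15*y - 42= 10*x^3 + x^2*(32*y - 62) + x*(6*y^2 + 40*y - 136) + 6*y^2 + 8*y - 64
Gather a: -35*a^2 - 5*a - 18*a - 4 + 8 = -35*a^2 - 23*a + 4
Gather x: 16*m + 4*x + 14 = 16*m + 4*x + 14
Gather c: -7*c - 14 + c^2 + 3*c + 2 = c^2 - 4*c - 12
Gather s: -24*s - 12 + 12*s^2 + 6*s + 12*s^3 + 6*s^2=12*s^3 + 18*s^2 - 18*s - 12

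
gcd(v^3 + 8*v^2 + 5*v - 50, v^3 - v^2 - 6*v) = 1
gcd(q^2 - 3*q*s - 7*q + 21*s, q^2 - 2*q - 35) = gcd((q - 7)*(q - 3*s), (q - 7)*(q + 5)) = q - 7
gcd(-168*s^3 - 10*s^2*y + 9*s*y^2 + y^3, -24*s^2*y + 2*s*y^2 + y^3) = -24*s^2 + 2*s*y + y^2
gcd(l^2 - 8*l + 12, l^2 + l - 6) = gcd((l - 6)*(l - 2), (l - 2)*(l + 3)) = l - 2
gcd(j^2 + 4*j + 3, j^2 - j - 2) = j + 1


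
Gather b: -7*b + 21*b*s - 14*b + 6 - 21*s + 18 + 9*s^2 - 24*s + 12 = b*(21*s - 21) + 9*s^2 - 45*s + 36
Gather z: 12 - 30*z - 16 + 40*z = 10*z - 4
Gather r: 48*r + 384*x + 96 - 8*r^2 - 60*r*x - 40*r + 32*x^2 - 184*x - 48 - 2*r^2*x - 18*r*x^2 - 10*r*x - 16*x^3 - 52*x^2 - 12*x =r^2*(-2*x - 8) + r*(-18*x^2 - 70*x + 8) - 16*x^3 - 20*x^2 + 188*x + 48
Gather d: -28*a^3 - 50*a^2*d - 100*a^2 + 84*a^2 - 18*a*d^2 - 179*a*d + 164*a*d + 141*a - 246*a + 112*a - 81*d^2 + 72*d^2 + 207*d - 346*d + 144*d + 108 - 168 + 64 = -28*a^3 - 16*a^2 + 7*a + d^2*(-18*a - 9) + d*(-50*a^2 - 15*a + 5) + 4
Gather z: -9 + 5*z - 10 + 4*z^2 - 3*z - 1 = 4*z^2 + 2*z - 20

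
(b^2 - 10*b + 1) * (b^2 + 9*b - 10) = b^4 - b^3 - 99*b^2 + 109*b - 10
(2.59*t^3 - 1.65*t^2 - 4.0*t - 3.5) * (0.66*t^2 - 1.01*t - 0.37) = 1.7094*t^5 - 3.7049*t^4 - 1.9318*t^3 + 2.3405*t^2 + 5.015*t + 1.295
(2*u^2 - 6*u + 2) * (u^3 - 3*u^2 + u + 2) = 2*u^5 - 12*u^4 + 22*u^3 - 8*u^2 - 10*u + 4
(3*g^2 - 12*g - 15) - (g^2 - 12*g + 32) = 2*g^2 - 47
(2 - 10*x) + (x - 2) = -9*x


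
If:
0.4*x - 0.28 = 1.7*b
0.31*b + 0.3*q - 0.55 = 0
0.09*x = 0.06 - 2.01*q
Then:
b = 2.18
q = -0.42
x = 9.95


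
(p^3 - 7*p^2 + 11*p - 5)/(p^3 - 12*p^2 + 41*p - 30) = (p - 1)/(p - 6)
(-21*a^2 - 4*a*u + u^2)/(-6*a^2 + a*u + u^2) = (-7*a + u)/(-2*a + u)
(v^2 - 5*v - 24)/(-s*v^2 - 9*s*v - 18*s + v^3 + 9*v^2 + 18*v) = (8 - v)/(s*v + 6*s - v^2 - 6*v)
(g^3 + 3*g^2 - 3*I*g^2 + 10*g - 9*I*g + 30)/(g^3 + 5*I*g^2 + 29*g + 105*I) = (g^2 + g*(3 + 2*I) + 6*I)/(g^2 + 10*I*g - 21)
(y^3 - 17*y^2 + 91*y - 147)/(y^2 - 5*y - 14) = (y^2 - 10*y + 21)/(y + 2)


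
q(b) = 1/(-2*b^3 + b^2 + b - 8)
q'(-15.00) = 0.00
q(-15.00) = 0.00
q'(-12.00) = 0.00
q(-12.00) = 0.00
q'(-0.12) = -0.01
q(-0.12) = -0.12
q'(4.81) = 0.00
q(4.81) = -0.00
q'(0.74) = 0.01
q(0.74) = -0.13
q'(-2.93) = 0.02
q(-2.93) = 0.02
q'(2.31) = 0.04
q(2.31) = -0.04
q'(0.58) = -0.00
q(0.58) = -0.13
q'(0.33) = -0.02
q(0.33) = -0.13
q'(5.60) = 0.00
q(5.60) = -0.00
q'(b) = (6*b^2 - 2*b - 1)/(-2*b^3 + b^2 + b - 8)^2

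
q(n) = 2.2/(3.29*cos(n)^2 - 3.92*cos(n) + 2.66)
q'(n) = 2.2*(6.58*sin(n)*cos(n) - 3.92*sin(n))/(3.29*cos(n)^2 - 3.92*cos(n) + 2.66)^2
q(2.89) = 0.23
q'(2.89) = -0.06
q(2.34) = 0.32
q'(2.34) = -0.28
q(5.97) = 1.15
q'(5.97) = -0.44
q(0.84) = 1.46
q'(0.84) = 0.34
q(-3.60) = 0.25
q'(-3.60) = -0.12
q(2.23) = 0.35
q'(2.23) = -0.35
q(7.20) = 1.47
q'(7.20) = 0.06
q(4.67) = 0.78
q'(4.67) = 1.15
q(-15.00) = 0.29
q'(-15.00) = 0.22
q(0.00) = 1.08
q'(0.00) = 0.00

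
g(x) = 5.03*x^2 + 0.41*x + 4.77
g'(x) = 10.06*x + 0.41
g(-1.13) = 10.73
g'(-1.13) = -10.96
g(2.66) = 41.45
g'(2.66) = 27.17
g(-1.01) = 9.49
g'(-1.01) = -9.75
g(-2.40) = 32.76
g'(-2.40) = -23.73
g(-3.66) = 70.65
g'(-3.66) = -36.41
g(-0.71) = 7.01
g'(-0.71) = -6.73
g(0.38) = 5.65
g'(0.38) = 4.23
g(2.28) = 31.85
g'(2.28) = 23.35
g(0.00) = 4.77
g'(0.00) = 0.41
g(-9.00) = 408.51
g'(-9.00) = -90.13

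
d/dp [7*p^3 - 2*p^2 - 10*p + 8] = 21*p^2 - 4*p - 10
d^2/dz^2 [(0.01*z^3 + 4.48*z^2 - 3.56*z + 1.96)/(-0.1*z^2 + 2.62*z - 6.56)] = (1.0842021724855e-19*z^5 - 2.400488*z^3 + 18.546912*z^2 - 13.513056*z - 287.54512)/(0.001*z^6 - 0.0786*z^5 + 2.25612*z^4 - 28.297048*z^3 + 148.001472*z^2 - 338.244096*z + 282.300416)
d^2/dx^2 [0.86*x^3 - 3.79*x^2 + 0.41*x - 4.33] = 5.16*x - 7.58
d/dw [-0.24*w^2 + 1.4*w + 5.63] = 1.4 - 0.48*w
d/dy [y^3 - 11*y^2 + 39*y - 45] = 3*y^2 - 22*y + 39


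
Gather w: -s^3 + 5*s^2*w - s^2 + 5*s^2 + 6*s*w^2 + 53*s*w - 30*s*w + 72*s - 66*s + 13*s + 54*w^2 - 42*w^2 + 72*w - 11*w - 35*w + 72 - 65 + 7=-s^3 + 4*s^2 + 19*s + w^2*(6*s + 12) + w*(5*s^2 + 23*s + 26) + 14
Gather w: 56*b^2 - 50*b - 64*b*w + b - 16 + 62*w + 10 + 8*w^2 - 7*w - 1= 56*b^2 - 49*b + 8*w^2 + w*(55 - 64*b) - 7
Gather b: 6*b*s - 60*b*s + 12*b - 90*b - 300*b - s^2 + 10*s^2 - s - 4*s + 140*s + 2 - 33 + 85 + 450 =b*(-54*s - 378) + 9*s^2 + 135*s + 504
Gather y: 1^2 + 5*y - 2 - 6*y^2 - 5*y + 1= -6*y^2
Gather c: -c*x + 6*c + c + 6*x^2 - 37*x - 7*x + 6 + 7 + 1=c*(7 - x) + 6*x^2 - 44*x + 14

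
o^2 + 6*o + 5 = (o + 1)*(o + 5)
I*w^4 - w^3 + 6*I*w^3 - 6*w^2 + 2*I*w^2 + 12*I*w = w*(w + 6)*(w + 2*I)*(I*w + 1)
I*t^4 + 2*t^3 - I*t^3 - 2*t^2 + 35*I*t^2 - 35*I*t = t*(t - 7*I)*(t + 5*I)*(I*t - I)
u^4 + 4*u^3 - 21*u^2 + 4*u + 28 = (u - 2)^2*(u + 1)*(u + 7)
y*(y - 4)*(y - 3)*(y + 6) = y^4 - y^3 - 30*y^2 + 72*y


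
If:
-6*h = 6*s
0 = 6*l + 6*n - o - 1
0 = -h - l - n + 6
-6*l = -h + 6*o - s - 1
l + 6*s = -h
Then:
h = 209/6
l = 1045/6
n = -203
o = -174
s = -209/6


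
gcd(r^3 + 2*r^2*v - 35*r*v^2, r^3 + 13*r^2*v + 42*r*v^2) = r^2 + 7*r*v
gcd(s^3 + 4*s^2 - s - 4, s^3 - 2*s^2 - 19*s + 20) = s^2 + 3*s - 4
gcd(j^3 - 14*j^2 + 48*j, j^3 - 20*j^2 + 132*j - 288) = j^2 - 14*j + 48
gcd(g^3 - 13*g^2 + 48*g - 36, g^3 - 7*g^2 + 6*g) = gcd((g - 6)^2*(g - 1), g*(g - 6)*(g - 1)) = g^2 - 7*g + 6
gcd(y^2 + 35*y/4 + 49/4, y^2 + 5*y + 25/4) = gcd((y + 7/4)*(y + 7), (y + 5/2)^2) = 1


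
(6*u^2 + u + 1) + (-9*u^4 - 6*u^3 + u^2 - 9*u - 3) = -9*u^4 - 6*u^3 + 7*u^2 - 8*u - 2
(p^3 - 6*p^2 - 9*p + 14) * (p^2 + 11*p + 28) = p^5 + 5*p^4 - 47*p^3 - 253*p^2 - 98*p + 392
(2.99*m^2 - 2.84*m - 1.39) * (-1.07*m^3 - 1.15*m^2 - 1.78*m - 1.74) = -3.1993*m^5 - 0.3997*m^4 - 0.568900000000001*m^3 + 1.4511*m^2 + 7.4158*m + 2.4186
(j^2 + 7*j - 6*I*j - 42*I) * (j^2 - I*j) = j^4 + 7*j^3 - 7*I*j^3 - 6*j^2 - 49*I*j^2 - 42*j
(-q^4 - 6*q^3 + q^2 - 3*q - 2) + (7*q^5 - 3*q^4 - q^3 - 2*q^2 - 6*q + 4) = 7*q^5 - 4*q^4 - 7*q^3 - q^2 - 9*q + 2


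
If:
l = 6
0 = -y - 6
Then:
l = 6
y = -6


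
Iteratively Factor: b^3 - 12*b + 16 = (b + 4)*(b^2 - 4*b + 4) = (b - 2)*(b + 4)*(b - 2)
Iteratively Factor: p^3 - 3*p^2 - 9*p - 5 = (p + 1)*(p^2 - 4*p - 5) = (p - 5)*(p + 1)*(p + 1)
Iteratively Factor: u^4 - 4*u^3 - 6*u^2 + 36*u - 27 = (u - 3)*(u^3 - u^2 - 9*u + 9) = (u - 3)^2*(u^2 + 2*u - 3) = (u - 3)^2*(u - 1)*(u + 3)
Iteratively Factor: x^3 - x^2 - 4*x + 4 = (x + 2)*(x^2 - 3*x + 2) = (x - 2)*(x + 2)*(x - 1)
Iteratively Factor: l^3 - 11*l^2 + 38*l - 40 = (l - 2)*(l^2 - 9*l + 20) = (l - 5)*(l - 2)*(l - 4)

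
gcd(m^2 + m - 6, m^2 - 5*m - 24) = m + 3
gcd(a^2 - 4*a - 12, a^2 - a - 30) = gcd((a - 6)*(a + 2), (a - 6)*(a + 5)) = a - 6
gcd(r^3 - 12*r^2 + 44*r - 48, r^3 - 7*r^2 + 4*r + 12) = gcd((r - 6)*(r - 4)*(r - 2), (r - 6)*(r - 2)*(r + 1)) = r^2 - 8*r + 12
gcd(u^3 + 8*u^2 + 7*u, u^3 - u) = u^2 + u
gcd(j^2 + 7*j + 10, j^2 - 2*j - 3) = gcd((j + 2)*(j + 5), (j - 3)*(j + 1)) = 1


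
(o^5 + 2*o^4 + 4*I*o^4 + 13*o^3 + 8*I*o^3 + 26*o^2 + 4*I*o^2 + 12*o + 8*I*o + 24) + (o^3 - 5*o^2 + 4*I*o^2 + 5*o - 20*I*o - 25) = o^5 + 2*o^4 + 4*I*o^4 + 14*o^3 + 8*I*o^3 + 21*o^2 + 8*I*o^2 + 17*o - 12*I*o - 1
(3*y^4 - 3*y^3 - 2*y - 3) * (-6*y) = -18*y^5 + 18*y^4 + 12*y^2 + 18*y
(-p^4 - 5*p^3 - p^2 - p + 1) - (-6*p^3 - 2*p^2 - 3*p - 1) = -p^4 + p^3 + p^2 + 2*p + 2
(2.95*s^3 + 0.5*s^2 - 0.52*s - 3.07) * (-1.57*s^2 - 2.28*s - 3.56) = -4.6315*s^5 - 7.511*s^4 - 10.8256*s^3 + 4.2255*s^2 + 8.8508*s + 10.9292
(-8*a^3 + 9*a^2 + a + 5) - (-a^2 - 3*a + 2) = -8*a^3 + 10*a^2 + 4*a + 3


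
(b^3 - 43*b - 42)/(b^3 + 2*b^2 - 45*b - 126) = (b + 1)/(b + 3)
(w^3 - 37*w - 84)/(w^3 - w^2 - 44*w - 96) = (w - 7)/(w - 8)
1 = 1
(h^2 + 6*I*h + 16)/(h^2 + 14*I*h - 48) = (h - 2*I)/(h + 6*I)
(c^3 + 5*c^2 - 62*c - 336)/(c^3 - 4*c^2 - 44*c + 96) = (c + 7)/(c - 2)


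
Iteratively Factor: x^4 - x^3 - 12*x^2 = (x)*(x^3 - x^2 - 12*x) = x*(x - 4)*(x^2 + 3*x) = x*(x - 4)*(x + 3)*(x)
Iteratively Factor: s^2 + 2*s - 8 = (s + 4)*(s - 2)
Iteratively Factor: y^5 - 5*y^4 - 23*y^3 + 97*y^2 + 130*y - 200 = (y - 5)*(y^4 - 23*y^2 - 18*y + 40) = (y - 5)*(y - 1)*(y^3 + y^2 - 22*y - 40) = (y - 5)*(y - 1)*(y + 4)*(y^2 - 3*y - 10) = (y - 5)*(y - 1)*(y + 2)*(y + 4)*(y - 5)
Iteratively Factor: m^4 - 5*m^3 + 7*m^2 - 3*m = (m)*(m^3 - 5*m^2 + 7*m - 3) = m*(m - 3)*(m^2 - 2*m + 1) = m*(m - 3)*(m - 1)*(m - 1)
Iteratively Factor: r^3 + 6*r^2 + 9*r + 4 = (r + 1)*(r^2 + 5*r + 4) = (r + 1)^2*(r + 4)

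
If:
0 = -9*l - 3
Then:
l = -1/3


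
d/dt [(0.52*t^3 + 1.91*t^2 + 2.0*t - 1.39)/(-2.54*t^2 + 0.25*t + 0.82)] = (-1.3208*t^4 + 0.26*t^3 + 6.8367*t^2 - 3.9288*t + 1.9875)/(6.4516*t^4 - 1.27*t^3 - 4.1031*t^2 + 0.41*t + 0.6724)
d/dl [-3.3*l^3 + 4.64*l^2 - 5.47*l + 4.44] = -9.9*l^2 + 9.28*l - 5.47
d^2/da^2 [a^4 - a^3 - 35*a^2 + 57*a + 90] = 12*a^2 - 6*a - 70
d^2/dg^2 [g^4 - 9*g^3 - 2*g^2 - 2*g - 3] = 12*g^2 - 54*g - 4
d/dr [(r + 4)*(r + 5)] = 2*r + 9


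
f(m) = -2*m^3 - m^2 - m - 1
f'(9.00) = -505.00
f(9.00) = -1549.00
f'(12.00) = -889.00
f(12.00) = -3613.00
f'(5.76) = -211.59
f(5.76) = -422.14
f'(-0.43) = -1.25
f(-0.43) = -0.60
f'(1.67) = -21.07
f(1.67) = -14.77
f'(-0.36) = -1.06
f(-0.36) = -0.68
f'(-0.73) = -2.74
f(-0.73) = -0.02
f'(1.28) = -13.39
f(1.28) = -8.11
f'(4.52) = -132.62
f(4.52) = -210.64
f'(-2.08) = -22.80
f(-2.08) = 14.75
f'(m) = -6*m^2 - 2*m - 1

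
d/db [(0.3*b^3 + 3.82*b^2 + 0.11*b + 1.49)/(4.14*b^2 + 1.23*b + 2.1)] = (1.242*b^4 + 0.738*b^3 + 6.1332*b^2 + 3.7068*b - 1.6017)/(17.1396*b^4 + 10.1844*b^3 + 18.9009*b^2 + 5.166*b + 4.41)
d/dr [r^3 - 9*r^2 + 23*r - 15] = 3*r^2 - 18*r + 23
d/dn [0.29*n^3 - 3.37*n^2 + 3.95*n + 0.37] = 0.87*n^2 - 6.74*n + 3.95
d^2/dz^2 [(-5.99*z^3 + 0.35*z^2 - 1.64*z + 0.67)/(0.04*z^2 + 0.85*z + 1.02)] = (1.38777878078145e-17*z^5 - 4.44089209850063e-16*z^4 - 8.195814*z^3 - 31.239228*z^2 - 36.853824*z + 4.485518)/(6.4e-5*z^6 + 0.00408*z^5 + 0.091596*z^4 + 0.822205*z^3 + 2.335698*z^2 + 2.65302*z + 1.061208)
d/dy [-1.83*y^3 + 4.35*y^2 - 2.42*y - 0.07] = -5.49*y^2 + 8.7*y - 2.42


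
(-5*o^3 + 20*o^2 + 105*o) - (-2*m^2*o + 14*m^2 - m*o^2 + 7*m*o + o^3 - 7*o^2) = 2*m^2*o - 14*m^2 + m*o^2 - 7*m*o - 6*o^3 + 27*o^2 + 105*o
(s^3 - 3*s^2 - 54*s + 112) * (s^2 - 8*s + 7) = s^5 - 11*s^4 - 23*s^3 + 523*s^2 - 1274*s + 784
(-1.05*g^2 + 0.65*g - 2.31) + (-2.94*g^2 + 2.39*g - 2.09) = -3.99*g^2 + 3.04*g - 4.4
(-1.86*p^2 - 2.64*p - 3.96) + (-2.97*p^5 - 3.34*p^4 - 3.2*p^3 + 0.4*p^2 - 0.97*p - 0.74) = -2.97*p^5 - 3.34*p^4 - 3.2*p^3 - 1.46*p^2 - 3.61*p - 4.7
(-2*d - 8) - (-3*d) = d - 8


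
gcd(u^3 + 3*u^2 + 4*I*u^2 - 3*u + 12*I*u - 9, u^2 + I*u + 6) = u + 3*I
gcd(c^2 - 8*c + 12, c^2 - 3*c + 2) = c - 2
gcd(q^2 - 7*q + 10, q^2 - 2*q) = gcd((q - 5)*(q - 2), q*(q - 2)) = q - 2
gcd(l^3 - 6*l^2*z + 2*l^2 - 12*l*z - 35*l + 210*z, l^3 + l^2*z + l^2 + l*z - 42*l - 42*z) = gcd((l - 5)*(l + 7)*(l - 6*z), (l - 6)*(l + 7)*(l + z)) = l + 7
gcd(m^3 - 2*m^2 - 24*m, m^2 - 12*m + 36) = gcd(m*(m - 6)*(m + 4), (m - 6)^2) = m - 6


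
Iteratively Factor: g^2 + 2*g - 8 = (g - 2)*(g + 4)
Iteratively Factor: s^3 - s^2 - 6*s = (s - 3)*(s^2 + 2*s) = (s - 3)*(s + 2)*(s)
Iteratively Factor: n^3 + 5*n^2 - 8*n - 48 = (n + 4)*(n^2 + n - 12) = (n + 4)^2*(n - 3)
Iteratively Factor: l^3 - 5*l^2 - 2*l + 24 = (l - 3)*(l^2 - 2*l - 8) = (l - 3)*(l + 2)*(l - 4)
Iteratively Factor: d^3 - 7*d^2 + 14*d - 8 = (d - 4)*(d^2 - 3*d + 2) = (d - 4)*(d - 1)*(d - 2)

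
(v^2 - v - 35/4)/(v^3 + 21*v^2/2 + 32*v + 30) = (v - 7/2)/(v^2 + 8*v + 12)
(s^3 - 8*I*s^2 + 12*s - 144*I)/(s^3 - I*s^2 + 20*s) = (s^2 - 12*I*s - 36)/(s*(s - 5*I))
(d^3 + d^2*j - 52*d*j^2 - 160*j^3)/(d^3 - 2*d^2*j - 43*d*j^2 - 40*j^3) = (d + 4*j)/(d + j)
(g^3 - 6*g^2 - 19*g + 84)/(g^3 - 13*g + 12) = (g - 7)/(g - 1)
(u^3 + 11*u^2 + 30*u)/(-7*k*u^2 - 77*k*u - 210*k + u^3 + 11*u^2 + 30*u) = u/(-7*k + u)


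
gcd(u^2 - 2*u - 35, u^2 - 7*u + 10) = 1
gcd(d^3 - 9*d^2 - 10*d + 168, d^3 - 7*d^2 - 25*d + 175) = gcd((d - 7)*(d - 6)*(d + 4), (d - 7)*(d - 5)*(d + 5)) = d - 7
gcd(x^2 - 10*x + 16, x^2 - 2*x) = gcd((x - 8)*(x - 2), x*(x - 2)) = x - 2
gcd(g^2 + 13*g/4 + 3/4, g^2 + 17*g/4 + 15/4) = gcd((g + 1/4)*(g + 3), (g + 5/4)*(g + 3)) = g + 3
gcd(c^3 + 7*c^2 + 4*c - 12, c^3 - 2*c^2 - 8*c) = c + 2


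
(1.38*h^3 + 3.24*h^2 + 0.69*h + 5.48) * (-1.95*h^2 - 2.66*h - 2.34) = -2.691*h^5 - 9.9888*h^4 - 13.1931*h^3 - 20.103*h^2 - 16.1914*h - 12.8232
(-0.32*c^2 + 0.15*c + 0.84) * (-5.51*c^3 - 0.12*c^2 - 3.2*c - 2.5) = 1.7632*c^5 - 0.7881*c^4 - 3.6224*c^3 + 0.2192*c^2 - 3.063*c - 2.1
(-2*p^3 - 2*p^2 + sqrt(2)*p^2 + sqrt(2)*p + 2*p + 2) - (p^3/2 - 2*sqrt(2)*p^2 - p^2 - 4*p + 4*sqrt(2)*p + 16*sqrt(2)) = -5*p^3/2 - p^2 + 3*sqrt(2)*p^2 - 3*sqrt(2)*p + 6*p - 16*sqrt(2) + 2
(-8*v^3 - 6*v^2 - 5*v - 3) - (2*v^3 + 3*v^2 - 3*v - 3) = -10*v^3 - 9*v^2 - 2*v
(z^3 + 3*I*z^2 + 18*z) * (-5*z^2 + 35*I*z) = -5*z^5 + 20*I*z^4 - 195*z^3 + 630*I*z^2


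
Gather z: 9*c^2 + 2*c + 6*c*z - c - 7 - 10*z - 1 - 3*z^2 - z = 9*c^2 + c - 3*z^2 + z*(6*c - 11) - 8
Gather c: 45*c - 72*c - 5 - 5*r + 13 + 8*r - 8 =-27*c + 3*r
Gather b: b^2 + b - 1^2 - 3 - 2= b^2 + b - 6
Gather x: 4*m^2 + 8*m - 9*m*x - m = 4*m^2 - 9*m*x + 7*m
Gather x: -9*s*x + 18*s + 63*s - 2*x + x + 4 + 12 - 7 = 81*s + x*(-9*s - 1) + 9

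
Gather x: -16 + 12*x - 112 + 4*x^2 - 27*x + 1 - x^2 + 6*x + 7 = 3*x^2 - 9*x - 120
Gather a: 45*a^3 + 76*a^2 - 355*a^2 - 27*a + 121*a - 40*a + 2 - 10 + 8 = 45*a^3 - 279*a^2 + 54*a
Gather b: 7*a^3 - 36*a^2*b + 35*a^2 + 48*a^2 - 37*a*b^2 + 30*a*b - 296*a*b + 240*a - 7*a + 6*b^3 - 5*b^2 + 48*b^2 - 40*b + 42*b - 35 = 7*a^3 + 83*a^2 + 233*a + 6*b^3 + b^2*(43 - 37*a) + b*(-36*a^2 - 266*a + 2) - 35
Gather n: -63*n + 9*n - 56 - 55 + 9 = -54*n - 102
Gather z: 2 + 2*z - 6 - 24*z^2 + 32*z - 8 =-24*z^2 + 34*z - 12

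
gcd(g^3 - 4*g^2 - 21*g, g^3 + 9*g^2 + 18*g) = g^2 + 3*g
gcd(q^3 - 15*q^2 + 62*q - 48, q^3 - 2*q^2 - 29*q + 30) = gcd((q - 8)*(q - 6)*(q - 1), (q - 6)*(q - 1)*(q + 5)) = q^2 - 7*q + 6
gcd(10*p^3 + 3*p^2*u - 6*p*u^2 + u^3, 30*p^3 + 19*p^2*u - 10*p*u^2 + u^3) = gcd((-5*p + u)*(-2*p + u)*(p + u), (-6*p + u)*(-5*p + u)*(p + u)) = 5*p^2 + 4*p*u - u^2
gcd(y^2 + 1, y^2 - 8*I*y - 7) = y - I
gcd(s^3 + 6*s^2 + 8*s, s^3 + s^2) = s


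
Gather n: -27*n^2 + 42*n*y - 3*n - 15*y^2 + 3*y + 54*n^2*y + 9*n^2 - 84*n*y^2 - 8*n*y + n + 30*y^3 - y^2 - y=n^2*(54*y - 18) + n*(-84*y^2 + 34*y - 2) + 30*y^3 - 16*y^2 + 2*y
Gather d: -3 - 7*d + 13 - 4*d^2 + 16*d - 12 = -4*d^2 + 9*d - 2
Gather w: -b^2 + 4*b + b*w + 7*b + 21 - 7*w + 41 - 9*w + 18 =-b^2 + 11*b + w*(b - 16) + 80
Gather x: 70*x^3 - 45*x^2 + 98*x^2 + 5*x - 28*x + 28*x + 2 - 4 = 70*x^3 + 53*x^2 + 5*x - 2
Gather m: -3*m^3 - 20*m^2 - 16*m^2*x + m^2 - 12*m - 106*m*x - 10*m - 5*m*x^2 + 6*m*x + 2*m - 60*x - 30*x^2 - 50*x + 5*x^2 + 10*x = -3*m^3 + m^2*(-16*x - 19) + m*(-5*x^2 - 100*x - 20) - 25*x^2 - 100*x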